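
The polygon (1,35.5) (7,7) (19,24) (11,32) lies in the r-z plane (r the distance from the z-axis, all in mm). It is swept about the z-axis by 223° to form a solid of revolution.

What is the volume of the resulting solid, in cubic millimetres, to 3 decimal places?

Profile (r,z), 4 vertices: (1,35.5) (7,7) (19,24) (11,32)
edge 0: (1,35.5)→(7,7)  cross = 1·7 − 7·35.5 = -241.5000; (r_i+r_j)·cross = 8·-241.5000 = -1932.0000
edge 1: (7,7)→(19,24)  cross = 7·24 − 19·7 = 35.0000; (r_i+r_j)·cross = 26·35.0000 = 910.0000
edge 2: (19,24)→(11,32)  cross = 19·32 − 11·24 = 344.0000; (r_i+r_j)·cross = 30·344.0000 = 10320.0000
edge 3: (11,32)→(1,35.5)  cross = 11·35.5 − 1·32 = 358.5000; (r_i+r_j)·cross = 12·358.5000 = 4302.0000
Σcross = 496.0000 → A = |Σcross|/2 = 248.0000 mm²
Σ(r_i+r_j)·cross = 13600.0000 → first moment M = |Σ|/6 = 2266.6667
R_c = M/A = 2266.6667/248.0000 = 9.1398 mm
θ = 223° = 3.892084 rad
V = θ·R_c·A = 3.892084·9.1398·248.0000 = 8822.058 mm³

Volume = 8822.058 mm³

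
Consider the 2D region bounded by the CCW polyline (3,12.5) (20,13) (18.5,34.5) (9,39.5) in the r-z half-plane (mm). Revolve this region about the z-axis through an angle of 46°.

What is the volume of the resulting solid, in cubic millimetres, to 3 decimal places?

Profile (r,z), 4 vertices: (3,12.5) (20,13) (18.5,34.5) (9,39.5)
edge 0: (3,12.5)→(20,13)  cross = 3·13 − 20·12.5 = -211.0000; (r_i+r_j)·cross = 23·-211.0000 = -4853.0000
edge 1: (20,13)→(18.5,34.5)  cross = 20·34.5 − 18.5·13 = 449.5000; (r_i+r_j)·cross = 38.5·449.5000 = 17305.7500
edge 2: (18.5,34.5)→(9,39.5)  cross = 18.5·39.5 − 9·34.5 = 420.2500; (r_i+r_j)·cross = 27.5·420.2500 = 11556.8750
edge 3: (9,39.5)→(3,12.5)  cross = 9·12.5 − 3·39.5 = -6.0000; (r_i+r_j)·cross = 12·-6.0000 = -72.0000
Σcross = 652.7500 → A = |Σcross|/2 = 326.3750 mm²
Σ(r_i+r_j)·cross = 23937.6250 → first moment M = |Σ|/6 = 3989.6042
R_c = M/A = 3989.6042/326.3750 = 12.2240 mm
θ = 46° = 0.802851 rad
V = θ·R_c·A = 0.802851·12.2240·326.3750 = 3203.060 mm³

Volume = 3203.060 mm³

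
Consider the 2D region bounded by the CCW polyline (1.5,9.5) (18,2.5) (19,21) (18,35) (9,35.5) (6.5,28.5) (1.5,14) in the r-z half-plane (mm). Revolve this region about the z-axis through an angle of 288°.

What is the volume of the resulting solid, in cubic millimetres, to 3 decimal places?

Profile (r,z), 7 vertices: (1.5,9.5) (18,2.5) (19,21) (18,35) (9,35.5) (6.5,28.5) (1.5,14)
edge 0: (1.5,9.5)→(18,2.5)  cross = 1.5·2.5 − 18·9.5 = -167.2500; (r_i+r_j)·cross = 19.5·-167.2500 = -3261.3750
edge 1: (18,2.5)→(19,21)  cross = 18·21 − 19·2.5 = 330.5000; (r_i+r_j)·cross = 37·330.5000 = 12228.5000
edge 2: (19,21)→(18,35)  cross = 19·35 − 18·21 = 287.0000; (r_i+r_j)·cross = 37·287.0000 = 10619.0000
edge 3: (18,35)→(9,35.5)  cross = 18·35.5 − 9·35 = 324.0000; (r_i+r_j)·cross = 27·324.0000 = 8748.0000
edge 4: (9,35.5)→(6.5,28.5)  cross = 9·28.5 − 6.5·35.5 = 25.7500; (r_i+r_j)·cross = 15.5·25.7500 = 399.1250
edge 5: (6.5,28.5)→(1.5,14)  cross = 6.5·14 − 1.5·28.5 = 48.2500; (r_i+r_j)·cross = 8·48.2500 = 386.0000
edge 6: (1.5,14)→(1.5,9.5)  cross = 1.5·9.5 − 1.5·14 = -6.7500; (r_i+r_j)·cross = 3·-6.7500 = -20.2500
Σcross = 841.5000 → A = |Σcross|/2 = 420.7500 mm²
Σ(r_i+r_j)·cross = 29099.0000 → first moment M = |Σ|/6 = 4849.8333
R_c = M/A = 4849.8333/420.7500 = 11.5266 mm
θ = 288° = 5.026548 rad
V = θ·R_c·A = 5.026548·11.5266·420.7500 = 24377.921 mm³

Volume = 24377.921 mm³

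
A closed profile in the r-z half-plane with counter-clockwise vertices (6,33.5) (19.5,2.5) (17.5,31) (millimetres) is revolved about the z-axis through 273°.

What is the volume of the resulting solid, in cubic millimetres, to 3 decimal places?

Volume = 11021.063 mm³

Profile (r,z), 3 vertices: (6,33.5) (19.5,2.5) (17.5,31)
edge 0: (6,33.5)→(19.5,2.5)  cross = 6·2.5 − 19.5·33.5 = -638.2500; (r_i+r_j)·cross = 25.5·-638.2500 = -16275.3750
edge 1: (19.5,2.5)→(17.5,31)  cross = 19.5·31 − 17.5·2.5 = 560.7500; (r_i+r_j)·cross = 37·560.7500 = 20747.7500
edge 2: (17.5,31)→(6,33.5)  cross = 17.5·33.5 − 6·31 = 400.2500; (r_i+r_j)·cross = 23.5·400.2500 = 9405.8750
Σcross = 322.7500 → A = |Σcross|/2 = 161.3750 mm²
Σ(r_i+r_j)·cross = 13878.2500 → first moment M = |Σ|/6 = 2313.0417
R_c = M/A = 2313.0417/161.3750 = 14.3333 mm
θ = 273° = 4.764749 rad
V = θ·R_c·A = 4.764749·14.3333·161.3750 = 11021.063 mm³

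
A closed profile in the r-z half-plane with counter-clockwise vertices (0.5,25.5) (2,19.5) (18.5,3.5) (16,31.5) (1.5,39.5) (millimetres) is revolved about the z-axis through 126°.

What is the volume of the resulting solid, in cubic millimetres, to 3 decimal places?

Volume = 7729.156 mm³

Profile (r,z), 5 vertices: (0.5,25.5) (2,19.5) (18.5,3.5) (16,31.5) (1.5,39.5)
edge 0: (0.5,25.5)→(2,19.5)  cross = 0.5·19.5 − 2·25.5 = -41.2500; (r_i+r_j)·cross = 2.5·-41.2500 = -103.1250
edge 1: (2,19.5)→(18.5,3.5)  cross = 2·3.5 − 18.5·19.5 = -353.7500; (r_i+r_j)·cross = 20.5·-353.7500 = -7251.8750
edge 2: (18.5,3.5)→(16,31.5)  cross = 18.5·31.5 − 16·3.5 = 526.7500; (r_i+r_j)·cross = 34.5·526.7500 = 18172.8750
edge 3: (16,31.5)→(1.5,39.5)  cross = 16·39.5 − 1.5·31.5 = 584.7500; (r_i+r_j)·cross = 17.5·584.7500 = 10233.1250
edge 4: (1.5,39.5)→(0.5,25.5)  cross = 1.5·25.5 − 0.5·39.5 = 18.5000; (r_i+r_j)·cross = 2·18.5000 = 37.0000
Σcross = 735.0000 → A = |Σcross|/2 = 367.5000 mm²
Σ(r_i+r_j)·cross = 21088.0000 → first moment M = |Σ|/6 = 3514.6667
R_c = M/A = 3514.6667/367.5000 = 9.5637 mm
θ = 126° = 2.199115 rad
V = θ·R_c·A = 2.199115·9.5637·367.5000 = 7729.156 mm³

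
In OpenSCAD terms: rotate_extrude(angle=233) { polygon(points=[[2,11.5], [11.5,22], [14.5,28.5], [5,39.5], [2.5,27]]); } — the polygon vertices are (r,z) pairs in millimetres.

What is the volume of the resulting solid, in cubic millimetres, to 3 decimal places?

Profile (r,z), 5 vertices: (2,11.5) (11.5,22) (14.5,28.5) (5,39.5) (2.5,27)
edge 0: (2,11.5)→(11.5,22)  cross = 2·22 − 11.5·11.5 = -88.2500; (r_i+r_j)·cross = 13.5·-88.2500 = -1191.3750
edge 1: (11.5,22)→(14.5,28.5)  cross = 11.5·28.5 − 14.5·22 = 8.7500; (r_i+r_j)·cross = 26·8.7500 = 227.5000
edge 2: (14.5,28.5)→(5,39.5)  cross = 14.5·39.5 − 5·28.5 = 430.2500; (r_i+r_j)·cross = 19.5·430.2500 = 8389.8750
edge 3: (5,39.5)→(2.5,27)  cross = 5·27 − 2.5·39.5 = 36.2500; (r_i+r_j)·cross = 7.5·36.2500 = 271.8750
edge 4: (2.5,27)→(2,11.5)  cross = 2.5·11.5 − 2·27 = -25.2500; (r_i+r_j)·cross = 4.5·-25.2500 = -113.6250
Σcross = 361.7500 → A = |Σcross|/2 = 180.8750 mm²
Σ(r_i+r_j)·cross = 7584.2500 → first moment M = |Σ|/6 = 1264.0417
R_c = M/A = 1264.0417/180.8750 = 6.9885 mm
θ = 233° = 4.066617 rad
V = θ·R_c·A = 4.066617·6.9885·180.8750 = 5140.374 mm³

Volume = 5140.374 mm³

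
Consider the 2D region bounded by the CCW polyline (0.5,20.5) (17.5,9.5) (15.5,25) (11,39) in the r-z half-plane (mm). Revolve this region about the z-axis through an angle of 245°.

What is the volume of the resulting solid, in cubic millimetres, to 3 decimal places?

Profile (r,z), 4 vertices: (0.5,20.5) (17.5,9.5) (15.5,25) (11,39)
edge 0: (0.5,20.5)→(17.5,9.5)  cross = 0.5·9.5 − 17.5·20.5 = -354.0000; (r_i+r_j)·cross = 18·-354.0000 = -6372.0000
edge 1: (17.5,9.5)→(15.5,25)  cross = 17.5·25 − 15.5·9.5 = 290.2500; (r_i+r_j)·cross = 33·290.2500 = 9578.2500
edge 2: (15.5,25)→(11,39)  cross = 15.5·39 − 11·25 = 329.5000; (r_i+r_j)·cross = 26.5·329.5000 = 8731.7500
edge 3: (11,39)→(0.5,20.5)  cross = 11·20.5 − 0.5·39 = 206.0000; (r_i+r_j)·cross = 11.5·206.0000 = 2369.0000
Σcross = 471.7500 → A = |Σcross|/2 = 235.8750 mm²
Σ(r_i+r_j)·cross = 14307.0000 → first moment M = |Σ|/6 = 2384.5000
R_c = M/A = 2384.5000/235.8750 = 10.1092 mm
θ = 245° = 4.276057 rad
V = θ·R_c·A = 4.276057·10.1092·235.8750 = 10196.257 mm³

Volume = 10196.257 mm³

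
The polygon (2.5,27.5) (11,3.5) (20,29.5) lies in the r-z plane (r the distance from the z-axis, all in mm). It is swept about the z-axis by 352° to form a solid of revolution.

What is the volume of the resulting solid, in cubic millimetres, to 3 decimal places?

Profile (r,z), 3 vertices: (2.5,27.5) (11,3.5) (20,29.5)
edge 0: (2.5,27.5)→(11,3.5)  cross = 2.5·3.5 − 11·27.5 = -293.7500; (r_i+r_j)·cross = 13.5·-293.7500 = -3965.6250
edge 1: (11,3.5)→(20,29.5)  cross = 11·29.5 − 20·3.5 = 254.5000; (r_i+r_j)·cross = 31·254.5000 = 7889.5000
edge 2: (20,29.5)→(2.5,27.5)  cross = 20·27.5 − 2.5·29.5 = 476.2500; (r_i+r_j)·cross = 22.5·476.2500 = 10715.6250
Σcross = 437.0000 → A = |Σcross|/2 = 218.5000 mm²
Σ(r_i+r_j)·cross = 14639.5000 → first moment M = |Σ|/6 = 2439.9167
R_c = M/A = 2439.9167/218.5000 = 11.1667 mm
θ = 352° = 6.143559 rad
V = θ·R_c·A = 6.143559·11.1667·218.5000 = 14989.772 mm³

Volume = 14989.772 mm³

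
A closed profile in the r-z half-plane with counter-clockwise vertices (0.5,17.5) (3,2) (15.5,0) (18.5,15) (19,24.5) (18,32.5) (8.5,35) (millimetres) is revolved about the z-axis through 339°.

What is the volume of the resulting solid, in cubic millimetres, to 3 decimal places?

Volume = 30122.487 mm³

Profile (r,z), 7 vertices: (0.5,17.5) (3,2) (15.5,0) (18.5,15) (19,24.5) (18,32.5) (8.5,35)
edge 0: (0.5,17.5)→(3,2)  cross = 0.5·2 − 3·17.5 = -51.5000; (r_i+r_j)·cross = 3.5·-51.5000 = -180.2500
edge 1: (3,2)→(15.5,0)  cross = 3·0 − 15.5·2 = -31.0000; (r_i+r_j)·cross = 18.5·-31.0000 = -573.5000
edge 2: (15.5,0)→(18.5,15)  cross = 15.5·15 − 18.5·0 = 232.5000; (r_i+r_j)·cross = 34·232.5000 = 7905.0000
edge 3: (18.5,15)→(19,24.5)  cross = 18.5·24.5 − 19·15 = 168.2500; (r_i+r_j)·cross = 37.5·168.2500 = 6309.3750
edge 4: (19,24.5)→(18,32.5)  cross = 19·32.5 − 18·24.5 = 176.5000; (r_i+r_j)·cross = 37·176.5000 = 6530.5000
edge 5: (18,32.5)→(8.5,35)  cross = 18·35 − 8.5·32.5 = 353.7500; (r_i+r_j)·cross = 26.5·353.7500 = 9374.3750
edge 6: (8.5,35)→(0.5,17.5)  cross = 8.5·17.5 − 0.5·35 = 131.2500; (r_i+r_j)·cross = 9·131.2500 = 1181.2500
Σcross = 979.7500 → A = |Σcross|/2 = 489.8750 mm²
Σ(r_i+r_j)·cross = 30546.7500 → first moment M = |Σ|/6 = 5091.1250
R_c = M/A = 5091.1250/489.8750 = 10.3927 mm
θ = 339° = 5.916666 rad
V = θ·R_c·A = 5.916666·10.3927·489.8750 = 30122.487 mm³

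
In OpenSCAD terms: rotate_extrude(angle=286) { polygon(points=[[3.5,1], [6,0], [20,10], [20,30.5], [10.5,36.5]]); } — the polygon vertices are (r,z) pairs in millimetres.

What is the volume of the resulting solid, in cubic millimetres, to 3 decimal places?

Volume = 23925.666 mm³

Profile (r,z), 5 vertices: (3.5,1) (6,0) (20,10) (20,30.5) (10.5,36.5)
edge 0: (3.5,1)→(6,0)  cross = 3.5·0 − 6·1 = -6.0000; (r_i+r_j)·cross = 9.5·-6.0000 = -57.0000
edge 1: (6,0)→(20,10)  cross = 6·10 − 20·0 = 60.0000; (r_i+r_j)·cross = 26·60.0000 = 1560.0000
edge 2: (20,10)→(20,30.5)  cross = 20·30.5 − 20·10 = 410.0000; (r_i+r_j)·cross = 40·410.0000 = 16400.0000
edge 3: (20,30.5)→(10.5,36.5)  cross = 20·36.5 − 10.5·30.5 = 409.7500; (r_i+r_j)·cross = 30.5·409.7500 = 12497.3750
edge 4: (10.5,36.5)→(3.5,1)  cross = 10.5·1 − 3.5·36.5 = -117.2500; (r_i+r_j)·cross = 14·-117.2500 = -1641.5000
Σcross = 756.5000 → A = |Σcross|/2 = 378.2500 mm²
Σ(r_i+r_j)·cross = 28758.8750 → first moment M = |Σ|/6 = 4793.1458
R_c = M/A = 4793.1458/378.2500 = 12.6719 mm
θ = 286° = 4.991642 rad
V = θ·R_c·A = 4.991642·12.6719·378.2500 = 23925.666 mm³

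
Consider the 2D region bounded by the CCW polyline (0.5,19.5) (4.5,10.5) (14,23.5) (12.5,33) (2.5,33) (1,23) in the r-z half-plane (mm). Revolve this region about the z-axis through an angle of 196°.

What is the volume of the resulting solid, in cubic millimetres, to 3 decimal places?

Profile (r,z), 6 vertices: (0.5,19.5) (4.5,10.5) (14,23.5) (12.5,33) (2.5,33) (1,23)
edge 0: (0.5,19.5)→(4.5,10.5)  cross = 0.5·10.5 − 4.5·19.5 = -82.5000; (r_i+r_j)·cross = 5·-82.5000 = -412.5000
edge 1: (4.5,10.5)→(14,23.5)  cross = 4.5·23.5 − 14·10.5 = -41.2500; (r_i+r_j)·cross = 18.5·-41.2500 = -763.1250
edge 2: (14,23.5)→(12.5,33)  cross = 14·33 − 12.5·23.5 = 168.2500; (r_i+r_j)·cross = 26.5·168.2500 = 4458.6250
edge 3: (12.5,33)→(2.5,33)  cross = 12.5·33 − 2.5·33 = 330.0000; (r_i+r_j)·cross = 15·330.0000 = 4950.0000
edge 4: (2.5,33)→(1,23)  cross = 2.5·23 − 1·33 = 24.5000; (r_i+r_j)·cross = 3.5·24.5000 = 85.7500
edge 5: (1,23)→(0.5,19.5)  cross = 1·19.5 − 0.5·23 = 8.0000; (r_i+r_j)·cross = 1.5·8.0000 = 12.0000
Σcross = 407.0000 → A = |Σcross|/2 = 203.5000 mm²
Σ(r_i+r_j)·cross = 8330.7500 → first moment M = |Σ|/6 = 1388.4583
R_c = M/A = 1388.4583/203.5000 = 6.8229 mm
θ = 196° = 3.420845 rad
V = θ·R_c·A = 3.420845·6.8229·203.5000 = 4749.701 mm³

Volume = 4749.701 mm³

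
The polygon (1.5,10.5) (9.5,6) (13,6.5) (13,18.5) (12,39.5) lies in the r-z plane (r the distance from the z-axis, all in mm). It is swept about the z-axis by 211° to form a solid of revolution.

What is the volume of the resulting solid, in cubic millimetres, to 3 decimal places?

Volume = 6678.323 mm³

Profile (r,z), 5 vertices: (1.5,10.5) (9.5,6) (13,6.5) (13,18.5) (12,39.5)
edge 0: (1.5,10.5)→(9.5,6)  cross = 1.5·6 − 9.5·10.5 = -90.7500; (r_i+r_j)·cross = 11·-90.7500 = -998.2500
edge 1: (9.5,6)→(13,6.5)  cross = 9.5·6.5 − 13·6 = -16.2500; (r_i+r_j)·cross = 22.5·-16.2500 = -365.6250
edge 2: (13,6.5)→(13,18.5)  cross = 13·18.5 − 13·6.5 = 156.0000; (r_i+r_j)·cross = 26·156.0000 = 4056.0000
edge 3: (13,18.5)→(12,39.5)  cross = 13·39.5 − 12·18.5 = 291.5000; (r_i+r_j)·cross = 25·291.5000 = 7287.5000
edge 4: (12,39.5)→(1.5,10.5)  cross = 12·10.5 − 1.5·39.5 = 66.7500; (r_i+r_j)·cross = 13.5·66.7500 = 901.1250
Σcross = 407.2500 → A = |Σcross|/2 = 203.6250 mm²
Σ(r_i+r_j)·cross = 10880.7500 → first moment M = |Σ|/6 = 1813.4583
R_c = M/A = 1813.4583/203.6250 = 8.9059 mm
θ = 211° = 3.682645 rad
V = θ·R_c·A = 3.682645·8.9059·203.6250 = 6678.323 mm³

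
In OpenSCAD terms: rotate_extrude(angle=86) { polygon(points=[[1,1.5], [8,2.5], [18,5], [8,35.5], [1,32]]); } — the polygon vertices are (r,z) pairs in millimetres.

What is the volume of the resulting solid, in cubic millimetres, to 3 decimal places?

Profile (r,z), 5 vertices: (1,1.5) (8,2.5) (18,5) (8,35.5) (1,32)
edge 0: (1,1.5)→(8,2.5)  cross = 1·2.5 − 8·1.5 = -9.5000; (r_i+r_j)·cross = 9·-9.5000 = -85.5000
edge 1: (8,2.5)→(18,5)  cross = 8·5 − 18·2.5 = -5.0000; (r_i+r_j)·cross = 26·-5.0000 = -130.0000
edge 2: (18,5)→(8,35.5)  cross = 18·35.5 − 8·5 = 599.0000; (r_i+r_j)·cross = 26·599.0000 = 15574.0000
edge 3: (8,35.5)→(1,32)  cross = 8·32 − 1·35.5 = 220.5000; (r_i+r_j)·cross = 9·220.5000 = 1984.5000
edge 4: (1,32)→(1,1.5)  cross = 1·1.5 − 1·32 = -30.5000; (r_i+r_j)·cross = 2·-30.5000 = -61.0000
Σcross = 774.5000 → A = |Σcross|/2 = 387.2500 mm²
Σ(r_i+r_j)·cross = 17282.0000 → first moment M = |Σ|/6 = 2880.3333
R_c = M/A = 2880.3333/387.2500 = 7.4379 mm
θ = 86° = 1.500983 rad
V = θ·R_c·A = 1.500983·7.4379·387.2500 = 4323.332 mm³

Volume = 4323.332 mm³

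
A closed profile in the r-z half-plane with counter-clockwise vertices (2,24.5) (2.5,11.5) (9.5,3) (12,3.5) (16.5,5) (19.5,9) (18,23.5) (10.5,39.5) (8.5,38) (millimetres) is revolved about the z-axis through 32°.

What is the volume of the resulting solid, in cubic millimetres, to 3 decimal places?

Profile (r,z), 9 vertices: (2,24.5) (2.5,11.5) (9.5,3) (12,3.5) (16.5,5) (19.5,9) (18,23.5) (10.5,39.5) (8.5,38)
edge 0: (2,24.5)→(2.5,11.5)  cross = 2·11.5 − 2.5·24.5 = -38.2500; (r_i+r_j)·cross = 4.5·-38.2500 = -172.1250
edge 1: (2.5,11.5)→(9.5,3)  cross = 2.5·3 − 9.5·11.5 = -101.7500; (r_i+r_j)·cross = 12·-101.7500 = -1221.0000
edge 2: (9.5,3)→(12,3.5)  cross = 9.5·3.5 − 12·3 = -2.7500; (r_i+r_j)·cross = 21.5·-2.7500 = -59.1250
edge 3: (12,3.5)→(16.5,5)  cross = 12·5 − 16.5·3.5 = 2.2500; (r_i+r_j)·cross = 28.5·2.2500 = 64.1250
edge 4: (16.5,5)→(19.5,9)  cross = 16.5·9 − 19.5·5 = 51.0000; (r_i+r_j)·cross = 36·51.0000 = 1836.0000
edge 5: (19.5,9)→(18,23.5)  cross = 19.5·23.5 − 18·9 = 296.2500; (r_i+r_j)·cross = 37.5·296.2500 = 11109.3750
edge 6: (18,23.5)→(10.5,39.5)  cross = 18·39.5 − 10.5·23.5 = 464.2500; (r_i+r_j)·cross = 28.5·464.2500 = 13231.1250
edge 7: (10.5,39.5)→(8.5,38)  cross = 10.5·38 − 8.5·39.5 = 63.2500; (r_i+r_j)·cross = 19·63.2500 = 1201.7500
edge 8: (8.5,38)→(2,24.5)  cross = 8.5·24.5 − 2·38 = 132.2500; (r_i+r_j)·cross = 10.5·132.2500 = 1388.6250
Σcross = 866.5000 → A = |Σcross|/2 = 433.2500 mm²
Σ(r_i+r_j)·cross = 27378.7500 → first moment M = |Σ|/6 = 4563.1250
R_c = M/A = 4563.1250/433.2500 = 10.5323 mm
θ = 32° = 0.558505 rad
V = θ·R_c·A = 0.558505·10.5323·433.2500 = 2548.530 mm³

Volume = 2548.530 mm³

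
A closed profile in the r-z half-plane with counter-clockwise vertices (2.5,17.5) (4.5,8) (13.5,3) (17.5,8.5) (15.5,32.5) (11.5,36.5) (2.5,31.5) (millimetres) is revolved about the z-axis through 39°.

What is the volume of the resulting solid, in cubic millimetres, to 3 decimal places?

Profile (r,z), 7 vertices: (2.5,17.5) (4.5,8) (13.5,3) (17.5,8.5) (15.5,32.5) (11.5,36.5) (2.5,31.5)
edge 0: (2.5,17.5)→(4.5,8)  cross = 2.5·8 − 4.5·17.5 = -58.7500; (r_i+r_j)·cross = 7·-58.7500 = -411.2500
edge 1: (4.5,8)→(13.5,3)  cross = 4.5·3 − 13.5·8 = -94.5000; (r_i+r_j)·cross = 18·-94.5000 = -1701.0000
edge 2: (13.5,3)→(17.5,8.5)  cross = 13.5·8.5 − 17.5·3 = 62.2500; (r_i+r_j)·cross = 31·62.2500 = 1929.7500
edge 3: (17.5,8.5)→(15.5,32.5)  cross = 17.5·32.5 − 15.5·8.5 = 437.0000; (r_i+r_j)·cross = 33·437.0000 = 14421.0000
edge 4: (15.5,32.5)→(11.5,36.5)  cross = 15.5·36.5 − 11.5·32.5 = 192.0000; (r_i+r_j)·cross = 27·192.0000 = 5184.0000
edge 5: (11.5,36.5)→(2.5,31.5)  cross = 11.5·31.5 − 2.5·36.5 = 271.0000; (r_i+r_j)·cross = 14·271.0000 = 3794.0000
edge 6: (2.5,31.5)→(2.5,17.5)  cross = 2.5·17.5 − 2.5·31.5 = -35.0000; (r_i+r_j)·cross = 5·-35.0000 = -175.0000
Σcross = 774.0000 → A = |Σcross|/2 = 387.0000 mm²
Σ(r_i+r_j)·cross = 23041.5000 → first moment M = |Σ|/6 = 3840.2500
R_c = M/A = 3840.2500/387.0000 = 9.9231 mm
θ = 39° = 0.680678 rad
V = θ·R_c·A = 0.680678·9.9231·387.0000 = 2613.975 mm³

Volume = 2613.975 mm³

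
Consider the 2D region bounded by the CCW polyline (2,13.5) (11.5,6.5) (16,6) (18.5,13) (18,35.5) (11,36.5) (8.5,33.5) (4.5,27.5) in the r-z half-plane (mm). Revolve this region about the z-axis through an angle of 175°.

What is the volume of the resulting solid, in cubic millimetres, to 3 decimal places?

Volume = 13171.654 mm³

Profile (r,z), 8 vertices: (2,13.5) (11.5,6.5) (16,6) (18.5,13) (18,35.5) (11,36.5) (8.5,33.5) (4.5,27.5)
edge 0: (2,13.5)→(11.5,6.5)  cross = 2·6.5 − 11.5·13.5 = -142.2500; (r_i+r_j)·cross = 13.5·-142.2500 = -1920.3750
edge 1: (11.5,6.5)→(16,6)  cross = 11.5·6 − 16·6.5 = -35.0000; (r_i+r_j)·cross = 27.5·-35.0000 = -962.5000
edge 2: (16,6)→(18.5,13)  cross = 16·13 − 18.5·6 = 97.0000; (r_i+r_j)·cross = 34.5·97.0000 = 3346.5000
edge 3: (18.5,13)→(18,35.5)  cross = 18.5·35.5 − 18·13 = 422.7500; (r_i+r_j)·cross = 36.5·422.7500 = 15430.3750
edge 4: (18,35.5)→(11,36.5)  cross = 18·36.5 − 11·35.5 = 266.5000; (r_i+r_j)·cross = 29·266.5000 = 7728.5000
edge 5: (11,36.5)→(8.5,33.5)  cross = 11·33.5 − 8.5·36.5 = 58.2500; (r_i+r_j)·cross = 19.5·58.2500 = 1135.8750
edge 6: (8.5,33.5)→(4.5,27.5)  cross = 8.5·27.5 − 4.5·33.5 = 83.0000; (r_i+r_j)·cross = 13·83.0000 = 1079.0000
edge 7: (4.5,27.5)→(2,13.5)  cross = 4.5·13.5 − 2·27.5 = 5.7500; (r_i+r_j)·cross = 6.5·5.7500 = 37.3750
Σcross = 756.0000 → A = |Σcross|/2 = 378.0000 mm²
Σ(r_i+r_j)·cross = 25874.7500 → first moment M = |Σ|/6 = 4312.4583
R_c = M/A = 4312.4583/378.0000 = 11.4086 mm
θ = 175° = 3.054326 rad
V = θ·R_c·A = 3.054326·11.4086·378.0000 = 13171.654 mm³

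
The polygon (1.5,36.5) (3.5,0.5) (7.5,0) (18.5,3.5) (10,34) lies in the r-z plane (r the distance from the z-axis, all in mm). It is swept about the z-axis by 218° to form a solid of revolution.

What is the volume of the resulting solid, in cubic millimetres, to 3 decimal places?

Profile (r,z), 5 vertices: (1.5,36.5) (3.5,0.5) (7.5,0) (18.5,3.5) (10,34)
edge 0: (1.5,36.5)→(3.5,0.5)  cross = 1.5·0.5 − 3.5·36.5 = -127.0000; (r_i+r_j)·cross = 5·-127.0000 = -635.0000
edge 1: (3.5,0.5)→(7.5,0)  cross = 3.5·0 − 7.5·0.5 = -3.7500; (r_i+r_j)·cross = 11·-3.7500 = -41.2500
edge 2: (7.5,0)→(18.5,3.5)  cross = 7.5·3.5 − 18.5·0 = 26.2500; (r_i+r_j)·cross = 26·26.2500 = 682.5000
edge 3: (18.5,3.5)→(10,34)  cross = 18.5·34 − 10·3.5 = 594.0000; (r_i+r_j)·cross = 28.5·594.0000 = 16929.0000
edge 4: (10,34)→(1.5,36.5)  cross = 10·36.5 − 1.5·34 = 314.0000; (r_i+r_j)·cross = 11.5·314.0000 = 3611.0000
Σcross = 803.5000 → A = |Σcross|/2 = 401.7500 mm²
Σ(r_i+r_j)·cross = 20546.2500 → first moment M = |Σ|/6 = 3424.3750
R_c = M/A = 3424.3750/401.7500 = 8.5236 mm
θ = 218° = 3.804818 rad
V = θ·R_c·A = 3.804818·8.5236·401.7500 = 13029.123 mm³

Volume = 13029.123 mm³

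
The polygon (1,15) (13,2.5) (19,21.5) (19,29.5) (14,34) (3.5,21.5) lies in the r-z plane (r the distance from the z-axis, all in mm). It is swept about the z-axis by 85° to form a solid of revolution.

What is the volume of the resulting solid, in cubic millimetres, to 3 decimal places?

Volume = 5320.556 mm³

Profile (r,z), 6 vertices: (1,15) (13,2.5) (19,21.5) (19,29.5) (14,34) (3.5,21.5)
edge 0: (1,15)→(13,2.5)  cross = 1·2.5 − 13·15 = -192.5000; (r_i+r_j)·cross = 14·-192.5000 = -2695.0000
edge 1: (13,2.5)→(19,21.5)  cross = 13·21.5 − 19·2.5 = 232.0000; (r_i+r_j)·cross = 32·232.0000 = 7424.0000
edge 2: (19,21.5)→(19,29.5)  cross = 19·29.5 − 19·21.5 = 152.0000; (r_i+r_j)·cross = 38·152.0000 = 5776.0000
edge 3: (19,29.5)→(14,34)  cross = 19·34 − 14·29.5 = 233.0000; (r_i+r_j)·cross = 33·233.0000 = 7689.0000
edge 4: (14,34)→(3.5,21.5)  cross = 14·21.5 − 3.5·34 = 182.0000; (r_i+r_j)·cross = 17.5·182.0000 = 3185.0000
edge 5: (3.5,21.5)→(1,15)  cross = 3.5·15 − 1·21.5 = 31.0000; (r_i+r_j)·cross = 4.5·31.0000 = 139.5000
Σcross = 637.5000 → A = |Σcross|/2 = 318.7500 mm²
Σ(r_i+r_j)·cross = 21518.5000 → first moment M = |Σ|/6 = 3586.4167
R_c = M/A = 3586.4167/318.7500 = 11.2515 mm
θ = 85° = 1.483530 rad
V = θ·R_c·A = 1.483530·11.2515·318.7500 = 5320.556 mm³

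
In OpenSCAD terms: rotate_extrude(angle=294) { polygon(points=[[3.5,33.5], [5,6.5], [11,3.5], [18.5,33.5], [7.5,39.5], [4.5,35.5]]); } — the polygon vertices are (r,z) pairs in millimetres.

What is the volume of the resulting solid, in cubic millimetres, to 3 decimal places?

Profile (r,z), 6 vertices: (3.5,33.5) (5,6.5) (11,3.5) (18.5,33.5) (7.5,39.5) (4.5,35.5)
edge 0: (3.5,33.5)→(5,6.5)  cross = 3.5·6.5 − 5·33.5 = -144.7500; (r_i+r_j)·cross = 8.5·-144.7500 = -1230.3750
edge 1: (5,6.5)→(11,3.5)  cross = 5·3.5 − 11·6.5 = -54.0000; (r_i+r_j)·cross = 16·-54.0000 = -864.0000
edge 2: (11,3.5)→(18.5,33.5)  cross = 11·33.5 − 18.5·3.5 = 303.7500; (r_i+r_j)·cross = 29.5·303.7500 = 8960.6250
edge 3: (18.5,33.5)→(7.5,39.5)  cross = 18.5·39.5 − 7.5·33.5 = 479.5000; (r_i+r_j)·cross = 26·479.5000 = 12467.0000
edge 4: (7.5,39.5)→(4.5,35.5)  cross = 7.5·35.5 − 4.5·39.5 = 88.5000; (r_i+r_j)·cross = 12·88.5000 = 1062.0000
edge 5: (4.5,35.5)→(3.5,33.5)  cross = 4.5·33.5 − 3.5·35.5 = 26.5000; (r_i+r_j)·cross = 8·26.5000 = 212.0000
Σcross = 699.5000 → A = |Σcross|/2 = 349.7500 mm²
Σ(r_i+r_j)·cross = 20607.2500 → first moment M = |Σ|/6 = 3434.5417
R_c = M/A = 3434.5417/349.7500 = 9.8200 mm
θ = 294° = 5.131268 rad
V = θ·R_c·A = 5.131268·9.8200·349.7500 = 17623.554 mm³

Volume = 17623.554 mm³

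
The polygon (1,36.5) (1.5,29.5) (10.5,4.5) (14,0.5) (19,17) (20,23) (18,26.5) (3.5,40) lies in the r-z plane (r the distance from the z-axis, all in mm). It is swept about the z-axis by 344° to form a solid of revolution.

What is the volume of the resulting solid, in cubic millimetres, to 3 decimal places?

Volume = 24514.307 mm³

Profile (r,z), 8 vertices: (1,36.5) (1.5,29.5) (10.5,4.5) (14,0.5) (19,17) (20,23) (18,26.5) (3.5,40)
edge 0: (1,36.5)→(1.5,29.5)  cross = 1·29.5 − 1.5·36.5 = -25.2500; (r_i+r_j)·cross = 2.5·-25.2500 = -63.1250
edge 1: (1.5,29.5)→(10.5,4.5)  cross = 1.5·4.5 − 10.5·29.5 = -303.0000; (r_i+r_j)·cross = 12·-303.0000 = -3636.0000
edge 2: (10.5,4.5)→(14,0.5)  cross = 10.5·0.5 − 14·4.5 = -57.7500; (r_i+r_j)·cross = 24.5·-57.7500 = -1414.8750
edge 3: (14,0.5)→(19,17)  cross = 14·17 − 19·0.5 = 228.5000; (r_i+r_j)·cross = 33·228.5000 = 7540.5000
edge 4: (19,17)→(20,23)  cross = 19·23 − 20·17 = 97.0000; (r_i+r_j)·cross = 39·97.0000 = 3783.0000
edge 5: (20,23)→(18,26.5)  cross = 20·26.5 − 18·23 = 116.0000; (r_i+r_j)·cross = 38·116.0000 = 4408.0000
edge 6: (18,26.5)→(3.5,40)  cross = 18·40 − 3.5·26.5 = 627.2500; (r_i+r_j)·cross = 21.5·627.2500 = 13485.8750
edge 7: (3.5,40)→(1,36.5)  cross = 3.5·36.5 − 1·40 = 87.7500; (r_i+r_j)·cross = 4.5·87.7500 = 394.8750
Σcross = 770.5000 → A = |Σcross|/2 = 385.2500 mm²
Σ(r_i+r_j)·cross = 24498.2500 → first moment M = |Σ|/6 = 4083.0417
R_c = M/A = 4083.0417/385.2500 = 10.5984 mm
θ = 344° = 6.003933 rad
V = θ·R_c·A = 6.003933·10.5984·385.2500 = 24514.307 mm³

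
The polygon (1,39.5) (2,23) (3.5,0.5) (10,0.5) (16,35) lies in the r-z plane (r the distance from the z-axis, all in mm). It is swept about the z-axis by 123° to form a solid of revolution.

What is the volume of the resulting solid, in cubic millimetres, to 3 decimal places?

Profile (r,z), 5 vertices: (1,39.5) (2,23) (3.5,0.5) (10,0.5) (16,35)
edge 0: (1,39.5)→(2,23)  cross = 1·23 − 2·39.5 = -56.0000; (r_i+r_j)·cross = 3·-56.0000 = -168.0000
edge 1: (2,23)→(3.5,0.5)  cross = 2·0.5 − 3.5·23 = -79.5000; (r_i+r_j)·cross = 5.5·-79.5000 = -437.2500
edge 2: (3.5,0.5)→(10,0.5)  cross = 3.5·0.5 − 10·0.5 = -3.2500; (r_i+r_j)·cross = 13.5·-3.2500 = -43.8750
edge 3: (10,0.5)→(16,35)  cross = 10·35 − 16·0.5 = 342.0000; (r_i+r_j)·cross = 26·342.0000 = 8892.0000
edge 4: (16,35)→(1,39.5)  cross = 16·39.5 − 1·35 = 597.0000; (r_i+r_j)·cross = 17·597.0000 = 10149.0000
Σcross = 800.2500 → A = |Σcross|/2 = 400.1250 mm²
Σ(r_i+r_j)·cross = 18391.8750 → first moment M = |Σ|/6 = 3065.3125
R_c = M/A = 3065.3125/400.1250 = 7.6609 mm
θ = 123° = 2.146755 rad
V = θ·R_c·A = 2.146755·7.6609·400.1250 = 6580.475 mm³

Volume = 6580.475 mm³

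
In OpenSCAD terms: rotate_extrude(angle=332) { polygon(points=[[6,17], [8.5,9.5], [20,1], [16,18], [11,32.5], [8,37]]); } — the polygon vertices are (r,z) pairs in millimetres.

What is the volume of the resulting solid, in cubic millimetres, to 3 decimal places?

Profile (r,z), 6 vertices: (6,17) (8.5,9.5) (20,1) (16,18) (11,32.5) (8,37)
edge 0: (6,17)→(8.5,9.5)  cross = 6·9.5 − 8.5·17 = -87.5000; (r_i+r_j)·cross = 14.5·-87.5000 = -1268.7500
edge 1: (8.5,9.5)→(20,1)  cross = 8.5·1 − 20·9.5 = -181.5000; (r_i+r_j)·cross = 28.5·-181.5000 = -5172.7500
edge 2: (20,1)→(16,18)  cross = 20·18 − 16·1 = 344.0000; (r_i+r_j)·cross = 36·344.0000 = 12384.0000
edge 3: (16,18)→(11,32.5)  cross = 16·32.5 − 11·18 = 322.0000; (r_i+r_j)·cross = 27·322.0000 = 8694.0000
edge 4: (11,32.5)→(8,37)  cross = 11·37 − 8·32.5 = 147.0000; (r_i+r_j)·cross = 19·147.0000 = 2793.0000
edge 5: (8,37)→(6,17)  cross = 8·17 − 6·37 = -86.0000; (r_i+r_j)·cross = 14·-86.0000 = -1204.0000
Σcross = 458.0000 → A = |Σcross|/2 = 229.0000 mm²
Σ(r_i+r_j)·cross = 16225.5000 → first moment M = |Σ|/6 = 2704.2500
R_c = M/A = 2704.2500/229.0000 = 11.8090 mm
θ = 332° = 5.794493 rad
V = θ·R_c·A = 5.794493·11.8090·229.0000 = 15669.758 mm³

Volume = 15669.758 mm³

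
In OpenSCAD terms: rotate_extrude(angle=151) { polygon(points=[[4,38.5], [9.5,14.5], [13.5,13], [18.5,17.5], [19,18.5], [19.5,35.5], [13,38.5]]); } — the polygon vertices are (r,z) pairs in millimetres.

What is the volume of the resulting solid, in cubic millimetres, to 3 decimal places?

Profile (r,z), 7 vertices: (4,38.5) (9.5,14.5) (13.5,13) (18.5,17.5) (19,18.5) (19.5,35.5) (13,38.5)
edge 0: (4,38.5)→(9.5,14.5)  cross = 4·14.5 − 9.5·38.5 = -307.7500; (r_i+r_j)·cross = 13.5·-307.7500 = -4154.6250
edge 1: (9.5,14.5)→(13.5,13)  cross = 9.5·13 − 13.5·14.5 = -72.2500; (r_i+r_j)·cross = 23·-72.2500 = -1661.7500
edge 2: (13.5,13)→(18.5,17.5)  cross = 13.5·17.5 − 18.5·13 = -4.2500; (r_i+r_j)·cross = 32·-4.2500 = -136.0000
edge 3: (18.5,17.5)→(19,18.5)  cross = 18.5·18.5 − 19·17.5 = 9.7500; (r_i+r_j)·cross = 37.5·9.7500 = 365.6250
edge 4: (19,18.5)→(19.5,35.5)  cross = 19·35.5 − 19.5·18.5 = 313.7500; (r_i+r_j)·cross = 38.5·313.7500 = 12079.3750
edge 5: (19.5,35.5)→(13,38.5)  cross = 19.5·38.5 − 13·35.5 = 289.2500; (r_i+r_j)·cross = 32.5·289.2500 = 9400.6250
edge 6: (13,38.5)→(4,38.5)  cross = 13·38.5 − 4·38.5 = 346.5000; (r_i+r_j)·cross = 17·346.5000 = 5890.5000
Σcross = 575.0000 → A = |Σcross|/2 = 287.5000 mm²
Σ(r_i+r_j)·cross = 21783.7500 → first moment M = |Σ|/6 = 3630.6250
R_c = M/A = 3630.6250/287.5000 = 12.6283 mm
θ = 151° = 2.635447 rad
V = θ·R_c·A = 2.635447·12.6283·287.5000 = 9568.320 mm³

Volume = 9568.320 mm³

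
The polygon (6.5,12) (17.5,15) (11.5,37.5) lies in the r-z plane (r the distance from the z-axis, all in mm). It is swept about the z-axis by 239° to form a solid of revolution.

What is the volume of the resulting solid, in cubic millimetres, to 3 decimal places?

Volume = 6552.649 mm³

Profile (r,z), 3 vertices: (6.5,12) (17.5,15) (11.5,37.5)
edge 0: (6.5,12)→(17.5,15)  cross = 6.5·15 − 17.5·12 = -112.5000; (r_i+r_j)·cross = 24·-112.5000 = -2700.0000
edge 1: (17.5,15)→(11.5,37.5)  cross = 17.5·37.5 − 11.5·15 = 483.7500; (r_i+r_j)·cross = 29·483.7500 = 14028.7500
edge 2: (11.5,37.5)→(6.5,12)  cross = 11.5·12 − 6.5·37.5 = -105.7500; (r_i+r_j)·cross = 18·-105.7500 = -1903.5000
Σcross = 265.5000 → A = |Σcross|/2 = 132.7500 mm²
Σ(r_i+r_j)·cross = 9425.2500 → first moment M = |Σ|/6 = 1570.8750
R_c = M/A = 1570.8750/132.7500 = 11.8333 mm
θ = 239° = 4.171337 rad
V = θ·R_c·A = 4.171337·11.8333·132.7500 = 6552.649 mm³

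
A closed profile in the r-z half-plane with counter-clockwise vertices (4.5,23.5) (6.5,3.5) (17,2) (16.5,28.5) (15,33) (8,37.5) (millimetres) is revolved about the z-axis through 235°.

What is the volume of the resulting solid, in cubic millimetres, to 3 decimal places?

Profile (r,z), 6 vertices: (4.5,23.5) (6.5,3.5) (17,2) (16.5,28.5) (15,33) (8,37.5)
edge 0: (4.5,23.5)→(6.5,3.5)  cross = 4.5·3.5 − 6.5·23.5 = -137.0000; (r_i+r_j)·cross = 11·-137.0000 = -1507.0000
edge 1: (6.5,3.5)→(17,2)  cross = 6.5·2 − 17·3.5 = -46.5000; (r_i+r_j)·cross = 23.5·-46.5000 = -1092.7500
edge 2: (17,2)→(16.5,28.5)  cross = 17·28.5 − 16.5·2 = 451.5000; (r_i+r_j)·cross = 33.5·451.5000 = 15125.2500
edge 3: (16.5,28.5)→(15,33)  cross = 16.5·33 − 15·28.5 = 117.0000; (r_i+r_j)·cross = 31.5·117.0000 = 3685.5000
edge 4: (15,33)→(8,37.5)  cross = 15·37.5 − 8·33 = 298.5000; (r_i+r_j)·cross = 23·298.5000 = 6865.5000
edge 5: (8,37.5)→(4.5,23.5)  cross = 8·23.5 − 4.5·37.5 = 19.2500; (r_i+r_j)·cross = 12.5·19.2500 = 240.6250
Σcross = 702.7500 → A = |Σcross|/2 = 351.3750 mm²
Σ(r_i+r_j)·cross = 23317.1250 → first moment M = |Σ|/6 = 3886.1875
R_c = M/A = 3886.1875/351.3750 = 11.0599 mm
θ = 235° = 4.101524 rad
V = θ·R_c·A = 4.101524·11.0599·351.3750 = 15939.290 mm³

Volume = 15939.290 mm³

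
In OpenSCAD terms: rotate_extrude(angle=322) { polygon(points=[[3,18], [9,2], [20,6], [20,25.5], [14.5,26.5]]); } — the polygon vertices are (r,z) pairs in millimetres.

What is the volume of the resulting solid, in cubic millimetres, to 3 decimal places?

Profile (r,z), 5 vertices: (3,18) (9,2) (20,6) (20,25.5) (14.5,26.5)
edge 0: (3,18)→(9,2)  cross = 3·2 − 9·18 = -156.0000; (r_i+r_j)·cross = 12·-156.0000 = -1872.0000
edge 1: (9,2)→(20,6)  cross = 9·6 − 20·2 = 14.0000; (r_i+r_j)·cross = 29·14.0000 = 406.0000
edge 2: (20,6)→(20,25.5)  cross = 20·25.5 − 20·6 = 390.0000; (r_i+r_j)·cross = 40·390.0000 = 15600.0000
edge 3: (20,25.5)→(14.5,26.5)  cross = 20·26.5 − 14.5·25.5 = 160.2500; (r_i+r_j)·cross = 34.5·160.2500 = 5528.6250
edge 4: (14.5,26.5)→(3,18)  cross = 14.5·18 − 3·26.5 = 181.5000; (r_i+r_j)·cross = 17.5·181.5000 = 3176.2500
Σcross = 589.7500 → A = |Σcross|/2 = 294.8750 mm²
Σ(r_i+r_j)·cross = 22838.8750 → first moment M = |Σ|/6 = 3806.4792
R_c = M/A = 3806.4792/294.8750 = 12.9088 mm
θ = 322° = 5.619960 rad
V = θ·R_c·A = 5.619960·12.9088·294.8750 = 21392.261 mm³

Volume = 21392.261 mm³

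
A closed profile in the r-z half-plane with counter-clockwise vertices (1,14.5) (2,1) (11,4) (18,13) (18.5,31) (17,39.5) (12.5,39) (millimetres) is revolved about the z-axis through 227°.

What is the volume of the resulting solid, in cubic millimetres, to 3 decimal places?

Volume = 18271.693 mm³

Profile (r,z), 7 vertices: (1,14.5) (2,1) (11,4) (18,13) (18.5,31) (17,39.5) (12.5,39)
edge 0: (1,14.5)→(2,1)  cross = 1·1 − 2·14.5 = -28.0000; (r_i+r_j)·cross = 3·-28.0000 = -84.0000
edge 1: (2,1)→(11,4)  cross = 2·4 − 11·1 = -3.0000; (r_i+r_j)·cross = 13·-3.0000 = -39.0000
edge 2: (11,4)→(18,13)  cross = 11·13 − 18·4 = 71.0000; (r_i+r_j)·cross = 29·71.0000 = 2059.0000
edge 3: (18,13)→(18.5,31)  cross = 18·31 − 18.5·13 = 317.5000; (r_i+r_j)·cross = 36.5·317.5000 = 11588.7500
edge 4: (18.5,31)→(17,39.5)  cross = 18.5·39.5 − 17·31 = 203.7500; (r_i+r_j)·cross = 35.5·203.7500 = 7233.1250
edge 5: (17,39.5)→(12.5,39)  cross = 17·39 − 12.5·39.5 = 169.2500; (r_i+r_j)·cross = 29.5·169.2500 = 4992.8750
edge 6: (12.5,39)→(1,14.5)  cross = 12.5·14.5 − 1·39 = 142.2500; (r_i+r_j)·cross = 13.5·142.2500 = 1920.3750
Σcross = 872.7500 → A = |Σcross|/2 = 436.3750 mm²
Σ(r_i+r_j)·cross = 27671.1250 → first moment M = |Σ|/6 = 4611.8542
R_c = M/A = 4611.8542/436.3750 = 10.5686 mm
θ = 227° = 3.961897 rad
V = θ·R_c·A = 3.961897·10.5686·436.3750 = 18271.693 mm³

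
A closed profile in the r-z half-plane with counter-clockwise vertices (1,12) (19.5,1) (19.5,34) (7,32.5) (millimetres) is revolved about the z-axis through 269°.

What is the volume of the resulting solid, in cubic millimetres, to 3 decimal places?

Volume = 24428.826 mm³

Profile (r,z), 4 vertices: (1,12) (19.5,1) (19.5,34) (7,32.5)
edge 0: (1,12)→(19.5,1)  cross = 1·1 − 19.5·12 = -233.0000; (r_i+r_j)·cross = 20.5·-233.0000 = -4776.5000
edge 1: (19.5,1)→(19.5,34)  cross = 19.5·34 − 19.5·1 = 643.5000; (r_i+r_j)·cross = 39·643.5000 = 25096.5000
edge 2: (19.5,34)→(7,32.5)  cross = 19.5·32.5 − 7·34 = 395.7500; (r_i+r_j)·cross = 26.5·395.7500 = 10487.3750
edge 3: (7,32.5)→(1,12)  cross = 7·12 − 1·32.5 = 51.5000; (r_i+r_j)·cross = 8·51.5000 = 412.0000
Σcross = 857.7500 → A = |Σcross|/2 = 428.8750 mm²
Σ(r_i+r_j)·cross = 31219.3750 → first moment M = |Σ|/6 = 5203.2292
R_c = M/A = 5203.2292/428.8750 = 12.1323 mm
θ = 269° = 4.694936 rad
V = θ·R_c·A = 4.694936·12.1323·428.8750 = 24428.826 mm³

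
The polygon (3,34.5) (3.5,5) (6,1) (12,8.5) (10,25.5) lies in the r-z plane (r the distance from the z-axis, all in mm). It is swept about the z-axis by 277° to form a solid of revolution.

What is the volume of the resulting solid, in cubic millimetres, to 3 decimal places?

Volume = 6539.047 mm³

Profile (r,z), 5 vertices: (3,34.5) (3.5,5) (6,1) (12,8.5) (10,25.5)
edge 0: (3,34.5)→(3.5,5)  cross = 3·5 − 3.5·34.5 = -105.7500; (r_i+r_j)·cross = 6.5·-105.7500 = -687.3750
edge 1: (3.5,5)→(6,1)  cross = 3.5·1 − 6·5 = -26.5000; (r_i+r_j)·cross = 9.5·-26.5000 = -251.7500
edge 2: (6,1)→(12,8.5)  cross = 6·8.5 − 12·1 = 39.0000; (r_i+r_j)·cross = 18·39.0000 = 702.0000
edge 3: (12,8.5)→(10,25.5)  cross = 12·25.5 − 10·8.5 = 221.0000; (r_i+r_j)·cross = 22·221.0000 = 4862.0000
edge 4: (10,25.5)→(3,34.5)  cross = 10·34.5 − 3·25.5 = 268.5000; (r_i+r_j)·cross = 13·268.5000 = 3490.5000
Σcross = 396.2500 → A = |Σcross|/2 = 198.1250 mm²
Σ(r_i+r_j)·cross = 8115.3750 → first moment M = |Σ|/6 = 1352.5625
R_c = M/A = 1352.5625/198.1250 = 6.8268 mm
θ = 277° = 4.834562 rad
V = θ·R_c·A = 4.834562·6.8268·198.1250 = 6539.047 mm³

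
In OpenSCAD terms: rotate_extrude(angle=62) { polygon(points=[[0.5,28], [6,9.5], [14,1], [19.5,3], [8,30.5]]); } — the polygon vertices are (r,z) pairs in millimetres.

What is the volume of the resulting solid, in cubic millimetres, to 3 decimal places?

Profile (r,z), 5 vertices: (0.5,28) (6,9.5) (14,1) (19.5,3) (8,30.5)
edge 0: (0.5,28)→(6,9.5)  cross = 0.5·9.5 − 6·28 = -163.2500; (r_i+r_j)·cross = 6.5·-163.2500 = -1061.1250
edge 1: (6,9.5)→(14,1)  cross = 6·1 − 14·9.5 = -127.0000; (r_i+r_j)·cross = 20·-127.0000 = -2540.0000
edge 2: (14,1)→(19.5,3)  cross = 14·3 − 19.5·1 = 22.5000; (r_i+r_j)·cross = 33.5·22.5000 = 753.7500
edge 3: (19.5,3)→(8,30.5)  cross = 19.5·30.5 − 8·3 = 570.7500; (r_i+r_j)·cross = 27.5·570.7500 = 15695.6250
edge 4: (8,30.5)→(0.5,28)  cross = 8·28 − 0.5·30.5 = 208.7500; (r_i+r_j)·cross = 8.5·208.7500 = 1774.3750
Σcross = 511.7500 → A = |Σcross|/2 = 255.8750 mm²
Σ(r_i+r_j)·cross = 14622.6250 → first moment M = |Σ|/6 = 2437.1042
R_c = M/A = 2437.1042/255.8750 = 9.5246 mm
θ = 62° = 1.082104 rad
V = θ·R_c·A = 1.082104·9.5246·255.8750 = 2637.200 mm³

Volume = 2637.200 mm³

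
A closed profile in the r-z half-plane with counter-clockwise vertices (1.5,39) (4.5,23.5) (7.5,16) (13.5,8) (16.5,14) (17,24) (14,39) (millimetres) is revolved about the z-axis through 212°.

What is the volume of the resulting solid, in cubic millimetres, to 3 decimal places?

Profile (r,z), 7 vertices: (1.5,39) (4.5,23.5) (7.5,16) (13.5,8) (16.5,14) (17,24) (14,39)
edge 0: (1.5,39)→(4.5,23.5)  cross = 1.5·23.5 − 4.5·39 = -140.2500; (r_i+r_j)·cross = 6·-140.2500 = -841.5000
edge 1: (4.5,23.5)→(7.5,16)  cross = 4.5·16 − 7.5·23.5 = -104.2500; (r_i+r_j)·cross = 12·-104.2500 = -1251.0000
edge 2: (7.5,16)→(13.5,8)  cross = 7.5·8 − 13.5·16 = -156.0000; (r_i+r_j)·cross = 21·-156.0000 = -3276.0000
edge 3: (13.5,8)→(16.5,14)  cross = 13.5·14 − 16.5·8 = 57.0000; (r_i+r_j)·cross = 30·57.0000 = 1710.0000
edge 4: (16.5,14)→(17,24)  cross = 16.5·24 − 17·14 = 158.0000; (r_i+r_j)·cross = 33.5·158.0000 = 5293.0000
edge 5: (17,24)→(14,39)  cross = 17·39 − 14·24 = 327.0000; (r_i+r_j)·cross = 31·327.0000 = 10137.0000
edge 6: (14,39)→(1.5,39)  cross = 14·39 − 1.5·39 = 487.5000; (r_i+r_j)·cross = 15.5·487.5000 = 7556.2500
Σcross = 629.0000 → A = |Σcross|/2 = 314.5000 mm²
Σ(r_i+r_j)·cross = 19327.7500 → first moment M = |Σ|/6 = 3221.2917
R_c = M/A = 3221.2917/314.5000 = 10.2426 mm
θ = 212° = 3.700098 rad
V = θ·R_c·A = 3.700098·10.2426·314.5000 = 11919.095 mm³

Volume = 11919.095 mm³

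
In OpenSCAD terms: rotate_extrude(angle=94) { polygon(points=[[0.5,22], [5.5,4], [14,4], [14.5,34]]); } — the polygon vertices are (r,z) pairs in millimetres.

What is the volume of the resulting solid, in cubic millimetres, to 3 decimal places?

Profile (r,z), 4 vertices: (0.5,22) (5.5,4) (14,4) (14.5,34)
edge 0: (0.5,22)→(5.5,4)  cross = 0.5·4 − 5.5·22 = -119.0000; (r_i+r_j)·cross = 6·-119.0000 = -714.0000
edge 1: (5.5,4)→(14,4)  cross = 5.5·4 − 14·4 = -34.0000; (r_i+r_j)·cross = 19.5·-34.0000 = -663.0000
edge 2: (14,4)→(14.5,34)  cross = 14·34 − 14.5·4 = 418.0000; (r_i+r_j)·cross = 28.5·418.0000 = 11913.0000
edge 3: (14.5,34)→(0.5,22)  cross = 14.5·22 − 0.5·34 = 302.0000; (r_i+r_j)·cross = 15·302.0000 = 4530.0000
Σcross = 567.0000 → A = |Σcross|/2 = 283.5000 mm²
Σ(r_i+r_j)·cross = 15066.0000 → first moment M = |Σ|/6 = 2511.0000
R_c = M/A = 2511.0000/283.5000 = 8.8571 mm
θ = 94° = 1.640609 rad
V = θ·R_c·A = 1.640609·8.8571·283.5000 = 4119.570 mm³

Volume = 4119.570 mm³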